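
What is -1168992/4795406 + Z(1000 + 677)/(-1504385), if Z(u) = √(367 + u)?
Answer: -53136/217973 - 2*√511/1504385 ≈ -0.24380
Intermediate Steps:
-1168992/4795406 + Z(1000 + 677)/(-1504385) = -1168992/4795406 + √(367 + (1000 + 677))/(-1504385) = -1168992*1/4795406 + √(367 + 1677)*(-1/1504385) = -53136/217973 + √2044*(-1/1504385) = -53136/217973 + (2*√511)*(-1/1504385) = -53136/217973 - 2*√511/1504385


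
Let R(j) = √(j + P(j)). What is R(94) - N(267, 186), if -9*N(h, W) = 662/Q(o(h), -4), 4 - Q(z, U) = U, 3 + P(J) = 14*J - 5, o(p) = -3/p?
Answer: 331/36 + √1402 ≈ 46.638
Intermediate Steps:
P(J) = -8 + 14*J (P(J) = -3 + (14*J - 5) = -3 + (-5 + 14*J) = -8 + 14*J)
Q(z, U) = 4 - U
N(h, W) = -331/36 (N(h, W) = -662/(9*(4 - 1*(-4))) = -662/(9*(4 + 4)) = -662/(9*8) = -⅑*331/4 = -331/36)
R(j) = √(-8 + 15*j) (R(j) = √(j + (-8 + 14*j)) = √(-8 + 15*j))
R(94) - N(267, 186) = √(-8 + 15*94) - 1*(-331/36) = √(-8 + 1410) + 331/36 = √1402 + 331/36 = 331/36 + √1402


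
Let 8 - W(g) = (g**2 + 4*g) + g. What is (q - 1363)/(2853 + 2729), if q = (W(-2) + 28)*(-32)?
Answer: -2707/5582 ≈ -0.48495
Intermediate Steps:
W(g) = 8 - g**2 - 5*g (W(g) = 8 - ((g**2 + 4*g) + g) = 8 - (g**2 + 5*g) = 8 + (-g**2 - 5*g) = 8 - g**2 - 5*g)
q = -1344 (q = ((8 - 1*(-2)**2 - 5*(-2)) + 28)*(-32) = ((8 - 1*4 + 10) + 28)*(-32) = ((8 - 4 + 10) + 28)*(-32) = (14 + 28)*(-32) = 42*(-32) = -1344)
(q - 1363)/(2853 + 2729) = (-1344 - 1363)/(2853 + 2729) = -2707/5582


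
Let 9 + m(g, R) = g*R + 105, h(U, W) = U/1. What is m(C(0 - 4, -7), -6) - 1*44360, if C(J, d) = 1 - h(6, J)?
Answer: -44234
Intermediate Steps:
h(U, W) = U (h(U, W) = U*1 = U)
C(J, d) = -5 (C(J, d) = 1 - 1*6 = 1 - 6 = -5)
m(g, R) = 96 + R*g (m(g, R) = -9 + (g*R + 105) = -9 + (R*g + 105) = -9 + (105 + R*g) = 96 + R*g)
m(C(0 - 4, -7), -6) - 1*44360 = (96 - 6*(-5)) - 1*44360 = (96 + 30) - 44360 = 126 - 44360 = -44234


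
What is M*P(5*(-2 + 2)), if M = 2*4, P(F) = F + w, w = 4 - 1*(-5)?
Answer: 72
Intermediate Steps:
w = 9 (w = 4 + 5 = 9)
P(F) = 9 + F (P(F) = F + 9 = 9 + F)
M = 8
M*P(5*(-2 + 2)) = 8*(9 + 5*(-2 + 2)) = 8*(9 + 5*0) = 8*(9 + 0) = 8*9 = 72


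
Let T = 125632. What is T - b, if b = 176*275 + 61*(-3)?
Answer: 77415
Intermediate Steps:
b = 48217 (b = 48400 - 183 = 48217)
T - b = 125632 - 1*48217 = 125632 - 48217 = 77415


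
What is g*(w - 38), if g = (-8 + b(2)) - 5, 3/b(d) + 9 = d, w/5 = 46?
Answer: -18048/7 ≈ -2578.3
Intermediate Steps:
w = 230 (w = 5*46 = 230)
b(d) = 3/(-9 + d)
g = -94/7 (g = (-8 + 3/(-9 + 2)) - 5 = (-8 + 3/(-7)) - 5 = (-8 + 3*(-1/7)) - 5 = (-8 - 3/7) - 5 = -59/7 - 5 = -94/7 ≈ -13.429)
g*(w - 38) = -94*(230 - 38)/7 = -94/7*192 = -18048/7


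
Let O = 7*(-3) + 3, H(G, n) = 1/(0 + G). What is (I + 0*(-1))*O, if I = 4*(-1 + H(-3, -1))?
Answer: 96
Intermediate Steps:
H(G, n) = 1/G
O = -18 (O = -21 + 3 = -18)
I = -16/3 (I = 4*(-1 + 1/(-3)) = 4*(-1 - ⅓) = 4*(-4/3) = -16/3 ≈ -5.3333)
(I + 0*(-1))*O = (-16/3 + 0*(-1))*(-18) = (-16/3 + 0)*(-18) = -16/3*(-18) = 96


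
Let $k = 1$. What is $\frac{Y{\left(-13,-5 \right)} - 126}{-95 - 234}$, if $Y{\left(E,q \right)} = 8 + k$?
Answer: $\frac{117}{329} \approx 0.35562$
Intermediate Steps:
$Y{\left(E,q \right)} = 9$ ($Y{\left(E,q \right)} = 8 + 1 = 9$)
$\frac{Y{\left(-13,-5 \right)} - 126}{-95 - 234} = \frac{9 - 126}{-95 - 234} = - \frac{117}{-329} = \left(-117\right) \left(- \frac{1}{329}\right) = \frac{117}{329}$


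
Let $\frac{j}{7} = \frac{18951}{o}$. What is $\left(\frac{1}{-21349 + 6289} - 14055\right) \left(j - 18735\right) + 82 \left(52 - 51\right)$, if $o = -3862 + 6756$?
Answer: $\frac{3816128984706271}{14527880} \approx 2.6268 \cdot 10^{8}$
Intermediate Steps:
$o = 2894$
$j = \frac{132657}{2894}$ ($j = 7 \cdot \frac{18951}{2894} = \frac{132657}{2894} \approx 45.839$)
$\left(\frac{1}{-21349 + 6289} - 14055\right) \left(j - 18735\right) + 82 \left(52 - 51\right) = \left(\frac{1}{-21349 + 6289} - 14055\right) \left(\frac{132657}{2894} - 18735\right) + 82 \left(52 - 51\right) = \left(\frac{1}{-15060} - 14055\right) \left(- \frac{54086433}{2894}\right) + 82 \cdot 1 = \left(- \frac{1}{15060} - 14055\right) \left(- \frac{54086433}{2894}\right) + 82 = \left(- \frac{211668301}{15060}\right) \left(- \frac{54086433}{2894}\right) + 82 = \frac{3816127793420111}{14527880} + 82 = \frac{3816128984706271}{14527880}$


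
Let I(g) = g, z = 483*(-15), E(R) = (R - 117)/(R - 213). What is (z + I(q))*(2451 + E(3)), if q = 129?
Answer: -610581264/35 ≈ -1.7445e+7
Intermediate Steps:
E(R) = (-117 + R)/(-213 + R)
z = -7245
(z + I(q))*(2451 + E(3)) = (-7245 + 129)*(2451 + (-117 + 3)/(-213 + 3)) = -7116*(2451 - 114/(-210)) = -7116*(2451 - 1/210*(-114)) = -7116*(2451 + 19/35) = -7116*85804/35 = -610581264/35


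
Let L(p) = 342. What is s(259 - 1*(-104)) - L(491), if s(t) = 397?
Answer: 55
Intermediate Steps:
s(259 - 1*(-104)) - L(491) = 397 - 1*342 = 397 - 342 = 55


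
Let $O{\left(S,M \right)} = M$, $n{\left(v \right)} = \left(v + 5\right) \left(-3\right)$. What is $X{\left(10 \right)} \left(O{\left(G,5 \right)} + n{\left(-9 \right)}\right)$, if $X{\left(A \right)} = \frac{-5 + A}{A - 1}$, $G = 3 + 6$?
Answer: $\frac{85}{9} \approx 9.4444$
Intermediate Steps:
$n{\left(v \right)} = -15 - 3 v$ ($n{\left(v \right)} = \left(5 + v\right) \left(-3\right) = -15 - 3 v$)
$G = 9$
$X{\left(A \right)} = \frac{-5 + A}{-1 + A}$
$X{\left(10 \right)} \left(O{\left(G,5 \right)} + n{\left(-9 \right)}\right) = \frac{-5 + 10}{-1 + 10} \left(5 - -12\right) = \frac{1}{9} \cdot 5 \left(5 + \left(-15 + 27\right)\right) = \frac{1}{9} \cdot 5 \left(5 + 12\right) = \frac{5}{9} \cdot 17 = \frac{85}{9}$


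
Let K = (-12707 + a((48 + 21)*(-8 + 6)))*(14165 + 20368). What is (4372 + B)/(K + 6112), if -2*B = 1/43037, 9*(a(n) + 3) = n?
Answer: -53759361/5403453037568 ≈ -9.9491e-6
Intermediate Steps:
a(n) = -3 + n/9
B = -1/86074 (B = -1/2/43037 = -1/2*1/43037 = -1/86074 ≈ -1.1618e-5)
K = -439443936 (K = (-12707 + (-3 + ((48 + 21)*(-8 + 6))/9))*(14165 + 20368) = (-12707 + (-3 + (69*(-2))/9))*34533 = (-12707 + (-3 + (1/9)*(-138)))*34533 = (-12707 + (-3 - 46/3))*34533 = (-12707 - 55/3)*34533 = -38176/3*34533 = -439443936)
(4372 + B)/(K + 6112) = (4372 - 1/86074)/(-439443936 + 6112) = (376315527/86074)/(-439437824) = (376315527/86074)*(-1/439437824) = -53759361/5403453037568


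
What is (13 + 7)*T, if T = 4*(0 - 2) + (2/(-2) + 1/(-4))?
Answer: -185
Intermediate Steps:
T = -37/4 (T = 4*(-2) + (2*(-1/2) + 1*(-1/4)) = -8 + (-1 - 1/4) = -8 - 5/4 = -37/4 ≈ -9.2500)
(13 + 7)*T = (13 + 7)*(-37/4) = 20*(-37/4) = -185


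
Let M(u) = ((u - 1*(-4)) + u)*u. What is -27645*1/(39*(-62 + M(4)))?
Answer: 9215/182 ≈ 50.632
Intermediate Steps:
M(u) = u*(4 + 2*u) (M(u) = ((u + 4) + u)*u = ((4 + u) + u)*u = (4 + 2*u)*u = u*(4 + 2*u))
-27645*1/(39*(-62 + M(4))) = -27645*1/(39*(-62 + 2*4*(2 + 4))) = -27645*1/(39*(-62 + 2*4*6)) = -27645*1/(39*(-62 + 48)) = -27645/((-14*39)) = -27645/(-546) = -27645*(-1/546) = 9215/182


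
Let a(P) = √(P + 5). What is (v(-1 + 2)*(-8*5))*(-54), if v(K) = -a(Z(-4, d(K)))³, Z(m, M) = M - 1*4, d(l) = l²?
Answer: -4320*√2 ≈ -6109.4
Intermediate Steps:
Z(m, M) = -4 + M (Z(m, M) = M - 4 = -4 + M)
a(P) = √(5 + P)
v(K) = -(1 + K²)^(3/2) (v(K) = -(√(5 + (-4 + K²)))³ = -(√(1 + K²))³ = -(1 + K²)^(3/2))
(v(-1 + 2)*(-8*5))*(-54) = ((-(1 + (-1 + 2)²)^(3/2))*(-8*5))*(-54) = (-(1 + 1²)^(3/2)*(-40))*(-54) = (-(1 + 1)^(3/2)*(-40))*(-54) = (-2^(3/2)*(-40))*(-54) = (-2*√2*(-40))*(-54) = (80*√2)*(-54) = -4320*√2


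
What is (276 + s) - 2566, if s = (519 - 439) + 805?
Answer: -1405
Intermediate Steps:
s = 885 (s = 80 + 805 = 885)
(276 + s) - 2566 = (276 + 885) - 2566 = 1161 - 2566 = -1405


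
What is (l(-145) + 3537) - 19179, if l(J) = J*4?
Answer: -16222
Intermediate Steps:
l(J) = 4*J
(l(-145) + 3537) - 19179 = (4*(-145) + 3537) - 19179 = (-580 + 3537) - 19179 = 2957 - 19179 = -16222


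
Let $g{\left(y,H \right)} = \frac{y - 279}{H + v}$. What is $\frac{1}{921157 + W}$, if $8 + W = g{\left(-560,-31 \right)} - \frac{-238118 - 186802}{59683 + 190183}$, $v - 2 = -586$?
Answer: $\frac{76833795}{70775608912142} \approx 1.0856 \cdot 10^{-6}$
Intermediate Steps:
$v = -584$ ($v = 2 - 586 = -584$)
$g{\left(y,H \right)} = \frac{-279 + y}{-584 + H}$ ($g{\left(y,H \right)} = \frac{y - 279}{H - 584} = \frac{-279 + y}{-584 + H}$)
$W = - \frac{379188673}{76833795}$ ($W = -8 + \left(\frac{-279 - 560}{-584 - 31} - \frac{-238118 - 186802}{59683 + 190183}\right) = -8 + \left(\frac{1}{-615} \left(-839\right) - - \frac{424920}{249866}\right) = -8 - \left(- \frac{839}{615} - \frac{212460}{124933}\right) = -8 + \left(\frac{839}{615} - - \frac{212460}{124933}\right) = -8 + \left(\frac{839}{615} + \frac{212460}{124933}\right) = -8 + \frac{235481687}{76833795} = - \frac{379188673}{76833795} \approx -4.9352$)
$\frac{1}{921157 + W} = \frac{1}{921157 - \frac{379188673}{76833795}} = \frac{1}{\frac{70775608912142}{76833795}} = \frac{76833795}{70775608912142}$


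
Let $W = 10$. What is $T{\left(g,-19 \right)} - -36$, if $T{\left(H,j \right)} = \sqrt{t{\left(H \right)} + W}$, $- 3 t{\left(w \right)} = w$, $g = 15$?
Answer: $36 + \sqrt{5} \approx 38.236$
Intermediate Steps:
$t{\left(w \right)} = - \frac{w}{3}$
$T{\left(H,j \right)} = \sqrt{10 - \frac{H}{3}}$ ($T{\left(H,j \right)} = \sqrt{- \frac{H}{3} + 10} = \sqrt{10 - \frac{H}{3}}$)
$T{\left(g,-19 \right)} - -36 = \frac{\sqrt{90 - 45}}{3} - -36 = \frac{\sqrt{90 - 45}}{3} + 36 = \frac{\sqrt{45}}{3} + 36 = \frac{3 \sqrt{5}}{3} + 36 = \sqrt{5} + 36 = 36 + \sqrt{5}$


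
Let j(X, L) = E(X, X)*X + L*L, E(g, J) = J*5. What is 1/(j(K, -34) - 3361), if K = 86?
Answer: 1/34775 ≈ 2.8756e-5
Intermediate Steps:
E(g, J) = 5*J
j(X, L) = L**2 + 5*X**2 (j(X, L) = (5*X)*X + L*L = 5*X**2 + L**2 = L**2 + 5*X**2)
1/(j(K, -34) - 3361) = 1/(((-34)**2 + 5*86**2) - 3361) = 1/((1156 + 5*7396) - 3361) = 1/((1156 + 36980) - 3361) = 1/(38136 - 3361) = 1/34775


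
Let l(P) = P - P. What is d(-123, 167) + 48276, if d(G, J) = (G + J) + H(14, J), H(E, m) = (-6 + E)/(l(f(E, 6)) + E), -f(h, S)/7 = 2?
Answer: 338244/7 ≈ 48321.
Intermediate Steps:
f(h, S) = -14 (f(h, S) = -7*2 = -14)
l(P) = 0
H(E, m) = (-6 + E)/E (H(E, m) = (-6 + E)/(0 + E) = (-6 + E)/E)
d(G, J) = 4/7 + G + J (d(G, J) = (G + J) + (-6 + 14)/14 = (G + J) + (1/14)*8 = (G + J) + 4/7 = 4/7 + G + J)
d(-123, 167) + 48276 = (4/7 - 123 + 167) + 48276 = 312/7 + 48276 = 338244/7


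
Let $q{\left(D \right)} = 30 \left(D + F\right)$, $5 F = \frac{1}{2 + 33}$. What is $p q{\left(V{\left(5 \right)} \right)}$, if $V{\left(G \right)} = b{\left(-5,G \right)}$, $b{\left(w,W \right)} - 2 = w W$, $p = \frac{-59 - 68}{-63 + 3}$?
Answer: $- \frac{255524}{175} \approx -1460.1$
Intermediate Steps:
$F = \frac{1}{175}$ ($F = \frac{1}{5 \left(2 + 33\right)} = \frac{1}{5 \cdot 35} = \frac{1}{5} \cdot \frac{1}{35} = \frac{1}{175} \approx 0.0057143$)
$p = \frac{127}{60}$ ($p = - \frac{127}{-60} = \left(-127\right) \left(- \frac{1}{60}\right) = \frac{127}{60} \approx 2.1167$)
$b{\left(w,W \right)} = 2 + W w$ ($b{\left(w,W \right)} = 2 + w W = 2 + W w$)
$V{\left(G \right)} = 2 - 5 G$ ($V{\left(G \right)} = 2 + G \left(-5\right) = 2 - 5 G$)
$q{\left(D \right)} = \frac{6}{35} + 30 D$ ($q{\left(D \right)} = 30 \left(D + \frac{1}{175}\right) = 30 \left(\frac{1}{175} + D\right) = \frac{6}{35} + 30 D$)
$p q{\left(V{\left(5 \right)} \right)} = \frac{127 \left(\frac{6}{35} + 30 \left(2 - 25\right)\right)}{60} = \frac{127 \left(\frac{6}{35} + 30 \left(-23\right)\right)}{60} = \frac{127 \left(\frac{6}{35} - 690\right)}{60} = \frac{127}{60} \left(- \frac{24144}{35}\right) = - \frac{255524}{175}$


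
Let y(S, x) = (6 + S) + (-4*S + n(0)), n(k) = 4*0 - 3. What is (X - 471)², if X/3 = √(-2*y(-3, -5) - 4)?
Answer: 221589 - 5652*I*√7 ≈ 2.2159e+5 - 14954.0*I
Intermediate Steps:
n(k) = -3 (n(k) = 0 - 3 = -3)
y(S, x) = 3 - 3*S (y(S, x) = (6 + S) + (-4*S - 3) = (6 + S) + (-3 - 4*S) = 3 - 3*S)
X = 6*I*√7 (X = 3*√(-2*(3 - 3*(-3)) - 4) = 3*√(-2*(3 + 9) - 4) = 3*√(-2*12 - 4) = 3*√(-24 - 4) = 3*√(-28) = 3*(2*I*√7) = 6*I*√7 ≈ 15.875*I)
(X - 471)² = (6*I*√7 - 471)² = (-471 + 6*I*√7)²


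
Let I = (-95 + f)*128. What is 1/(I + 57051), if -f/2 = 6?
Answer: 1/43355 ≈ 2.3065e-5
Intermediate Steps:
f = -12 (f = -2*6 = -12)
I = -13696 (I = (-95 - 12)*128 = -107*128 = -13696)
1/(I + 57051) = 1/(-13696 + 57051) = 1/43355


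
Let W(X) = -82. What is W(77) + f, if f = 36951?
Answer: 36869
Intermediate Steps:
W(77) + f = -82 + 36951 = 36869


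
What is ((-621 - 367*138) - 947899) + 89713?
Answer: -909453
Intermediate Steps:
((-621 - 367*138) - 947899) + 89713 = ((-621 - 50646) - 947899) + 89713 = (-51267 - 947899) + 89713 = -999166 + 89713 = -909453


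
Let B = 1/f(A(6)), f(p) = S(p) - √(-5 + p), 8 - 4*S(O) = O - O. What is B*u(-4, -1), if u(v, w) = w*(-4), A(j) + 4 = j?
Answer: 8/7 + 4*I*√3/7 ≈ 1.1429 + 0.98974*I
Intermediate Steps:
S(O) = 2 (S(O) = 2 - (O - O)/4 = 2 - ¼*0 = 2 + 0 = 2)
A(j) = -4 + j
u(v, w) = -4*w
f(p) = 2 - √(-5 + p)
B = 1/(2 - I*√3) (B = 1/(2 - √(-5 + (-4 + 6))) = 1/(2 - √(-5 + 2)) = 1/(2 - √(-3)) = 1/(2 - I*√3) ≈ 0.28571 + 0.24744*I)
B*u(-4, -1) = (2/7 + I*√3/7)*(-4*(-1)) = (2/7 + I*√3/7)*4 = 8/7 + 4*I*√3/7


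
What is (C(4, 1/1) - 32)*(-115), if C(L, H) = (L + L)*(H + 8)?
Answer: -4600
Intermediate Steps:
C(L, H) = 2*L*(8 + H) (C(L, H) = (2*L)*(8 + H) = 2*L*(8 + H))
(C(4, 1/1) - 32)*(-115) = (2*4*(8 + 1/1) - 32)*(-115) = (2*4*(8 + 1) - 32)*(-115) = (2*4*9 - 32)*(-115) = (72 - 32)*(-115) = 40*(-115) = -4600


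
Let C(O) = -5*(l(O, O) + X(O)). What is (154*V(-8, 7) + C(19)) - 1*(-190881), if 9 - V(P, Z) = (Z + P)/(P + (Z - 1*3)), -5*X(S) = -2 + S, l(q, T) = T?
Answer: 384301/2 ≈ 1.9215e+5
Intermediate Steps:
X(S) = ⅖ - S/5 (X(S) = -(-2 + S)/5 = ⅖ - S/5)
C(O) = -2 - 4*O (C(O) = -5*(O + (⅖ - O/5)) = -5*(⅖ + 4*O/5) = -2 - 4*O)
V(P, Z) = 9 - (P + Z)/(-3 + P + Z) (V(P, Z) = 9 - (Z + P)/(P + (Z - 1*3)) = 9 - (P + Z)/(P + (Z - 3)) = 9 - (P + Z)/(P + (-3 + Z)) = 9 - (P + Z)/(-3 + P + Z))
(154*V(-8, 7) + C(19)) - 1*(-190881) = (154*((-27 + 8*(-8) + 8*7)/(-3 - 8 + 7)) + (-2 - 4*19)) - 1*(-190881) = (154*((-27 - 64 + 56)/(-4)) + (-2 - 76)) + 190881 = (154*(-¼*(-35)) - 78) + 190881 = (154*(35/4) - 78) + 190881 = (2695/2 - 78) + 190881 = 2539/2 + 190881 = 384301/2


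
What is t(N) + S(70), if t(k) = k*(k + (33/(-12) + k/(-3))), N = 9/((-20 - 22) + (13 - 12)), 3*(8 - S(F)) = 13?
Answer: 86789/20172 ≈ 4.3025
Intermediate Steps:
S(F) = 11/3 (S(F) = 8 - 1/3*13 = 8 - 13/3 = 11/3)
N = -9/41 (N = 9/(-42 + 1) = 9/(-41) = 9*(-1/41) = -9/41 ≈ -0.21951)
t(k) = k*(-11/4 + 2*k/3) (t(k) = k*(k + (33*(-1/12) + k*(-1/3))) = k*(k + (-11/4 - k/3)) = k*(-11/4 + 2*k/3))
t(N) + S(70) = (1/12)*(-9/41)*(-33 + 8*(-9/41)) + 11/3 = (1/12)*(-9/41)*(-33 - 72/41) + 11/3 = (1/12)*(-9/41)*(-1425/41) + 11/3 = 4275/6724 + 11/3 = 86789/20172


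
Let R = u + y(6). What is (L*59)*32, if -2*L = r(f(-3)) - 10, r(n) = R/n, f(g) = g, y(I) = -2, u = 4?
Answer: 30208/3 ≈ 10069.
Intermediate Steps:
R = 2 (R = 4 - 2 = 2)
r(n) = 2/n
L = 16/3 (L = -(2/(-3) - 10)/2 = -(2*(-⅓) - 10)/2 = -(-⅔ - 10)/2 = -½*(-32/3) = 16/3 ≈ 5.3333)
(L*59)*32 = ((16/3)*59)*32 = (944/3)*32 = 30208/3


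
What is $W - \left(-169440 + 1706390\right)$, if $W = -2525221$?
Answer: $-4062171$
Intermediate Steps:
$W - \left(-169440 + 1706390\right) = -2525221 - \left(-169440 + 1706390\right) = -2525221 - 1536950 = -4062171$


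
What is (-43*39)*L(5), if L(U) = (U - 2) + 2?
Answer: -8385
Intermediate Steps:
L(U) = U (L(U) = (-2 + U) + 2 = U)
(-43*39)*L(5) = -43*39*5 = -1677*5 = -8385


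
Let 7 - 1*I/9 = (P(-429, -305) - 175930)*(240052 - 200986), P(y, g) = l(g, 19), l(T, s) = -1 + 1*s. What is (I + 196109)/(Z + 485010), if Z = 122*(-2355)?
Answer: 618497999/1977 ≈ 3.1285e+5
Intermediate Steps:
Z = -287310
l(T, s) = -1 + s
P(y, g) = 18 (P(y, g) = -1 + 19 = 18)
I = 61849603791 (I = 63 - 9*(18 - 175930)*(240052 - 200986) = 63 - (-1583208)*39066 = 63 - 9*(-6872178192) = 63 + 61849603728 = 61849603791)
(I + 196109)/(Z + 485010) = (61849603791 + 196109)/(-287310 + 485010) = 61849799900/197700 = 61849799900*(1/197700) = 618497999/1977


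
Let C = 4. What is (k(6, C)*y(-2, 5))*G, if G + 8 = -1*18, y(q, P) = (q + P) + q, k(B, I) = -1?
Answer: 26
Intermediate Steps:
y(q, P) = P + 2*q (y(q, P) = (P + q) + q = P + 2*q)
G = -26 (G = -8 - 1*18 = -8 - 18 = -26)
(k(6, C)*y(-2, 5))*G = -(5 + 2*(-2))*(-26) = -(5 - 4)*(-26) = -1*1*(-26) = -1*(-26) = 26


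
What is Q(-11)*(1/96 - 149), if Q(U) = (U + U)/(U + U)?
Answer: -14303/96 ≈ -148.99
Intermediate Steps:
Q(U) = 1 (Q(U) = (2*U)/((2*U)) = (2*U)*(1/(2*U)) = 1)
Q(-11)*(1/96 - 149) = 1*(1/96 - 149) = 1*(-14303/96) = -14303/96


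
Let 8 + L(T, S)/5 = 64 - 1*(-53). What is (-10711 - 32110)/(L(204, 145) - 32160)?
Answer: 42821/31615 ≈ 1.3545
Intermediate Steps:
L(T, S) = 545 (L(T, S) = -40 + 5*(64 - 1*(-53)) = -40 + 5*(64 + 53) = -40 + 5*117 = -40 + 585 = 545)
(-10711 - 32110)/(L(204, 145) - 32160) = (-10711 - 32110)/(545 - 32160) = -42821/(-31615) = -42821*(-1/31615) = 42821/31615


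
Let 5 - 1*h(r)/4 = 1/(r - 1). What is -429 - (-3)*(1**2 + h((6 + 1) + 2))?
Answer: -735/2 ≈ -367.50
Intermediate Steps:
h(r) = 20 - 4/(-1 + r) (h(r) = 20 - 4/(r - 1) = 20 - 4/(-1 + r))
-429 - (-3)*(1**2 + h((6 + 1) + 2)) = -429 - (-3)*(1**2 + 4*(-6 + 5*((6 + 1) + 2))/(-1 + ((6 + 1) + 2))) = -429 - (-3)*(1 + 4*(-6 + 5*(7 + 2))/(-1 + (7 + 2))) = -429 - (-3)*(1 + 4*(-6 + 5*9)/(-1 + 9)) = -429 - (-3)*(1 + 4*(-6 + 45)/8) = -429 - (-3)*(1 + 4*(1/8)*39) = -429 - (-3)*(1 + 39/2) = -429 - (-3)*41/2 = -429 - 1*(-123/2) = -429 + 123/2 = -735/2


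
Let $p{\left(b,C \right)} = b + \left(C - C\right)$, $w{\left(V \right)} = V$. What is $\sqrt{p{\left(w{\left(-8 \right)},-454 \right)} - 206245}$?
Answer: $3 i \sqrt{22917} \approx 454.15 i$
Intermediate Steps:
$p{\left(b,C \right)} = b$ ($p{\left(b,C \right)} = b + 0 = b$)
$\sqrt{p{\left(w{\left(-8 \right)},-454 \right)} - 206245} = \sqrt{-8 - 206245} = \sqrt{-206253} = 3 i \sqrt{22917}$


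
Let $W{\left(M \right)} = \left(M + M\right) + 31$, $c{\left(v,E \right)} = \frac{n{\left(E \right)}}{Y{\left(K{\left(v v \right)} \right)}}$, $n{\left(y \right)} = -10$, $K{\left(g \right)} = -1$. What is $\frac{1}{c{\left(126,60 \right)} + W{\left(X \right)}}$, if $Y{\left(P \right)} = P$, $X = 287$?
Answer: $\frac{1}{615} \approx 0.001626$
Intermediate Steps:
$c{\left(v,E \right)} = 10$ ($c{\left(v,E \right)} = - \frac{10}{-1} = \left(-10\right) \left(-1\right) = 10$)
$W{\left(M \right)} = 31 + 2 M$ ($W{\left(M \right)} = 2 M + 31 = 31 + 2 M$)
$\frac{1}{c{\left(126,60 \right)} + W{\left(X \right)}} = \frac{1}{10 + \left(31 + 2 \cdot 287\right)} = \frac{1}{10 + \left(31 + 574\right)} = \frac{1}{10 + 605} = \frac{1}{615}$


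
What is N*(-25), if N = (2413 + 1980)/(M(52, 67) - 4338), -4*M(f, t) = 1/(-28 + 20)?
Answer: 702880/27763 ≈ 25.317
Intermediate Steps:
M(f, t) = 1/32 (M(f, t) = -1/(4*(-28 + 20)) = -1/4/(-8) = -1/4*(-1/8) = 1/32)
N = -140576/138815 (N = (2413 + 1980)/(1/32 - 4338) = 4393/(-138815/32) = 4393*(-32/138815) = -140576/138815 ≈ -1.0127)
N*(-25) = -140576/138815*(-25) = 702880/27763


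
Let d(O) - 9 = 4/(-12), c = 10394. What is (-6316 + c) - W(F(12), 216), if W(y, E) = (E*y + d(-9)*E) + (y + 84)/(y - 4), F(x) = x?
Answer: -398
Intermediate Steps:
d(O) = 26/3 (d(O) = 9 + 4/(-12) = 9 + 4*(-1/12) = 9 - 1/3 = 26/3)
W(y, E) = 26*E/3 + E*y + (84 + y)/(-4 + y) (W(y, E) = (E*y + 26*E/3) + (y + 84)/(y - 4) = (26*E/3 + E*y) + (84 + y)/(-4 + y) = 26*E/3 + E*y + (84 + y)/(-4 + y))
(-6316 + c) - W(F(12), 216) = (-6316 + 10394) - (84 + 12 - 104/3*216 + 216*12**2 + (14/3)*216*12)/(-4 + 12) = 4078 - (84 + 12 - 7488 + 216*144 + 12096)/8 = 4078 - (84 + 12 - 7488 + 31104 + 12096)/8 = 4078 - 35808/8 = 4078 - 1*4476 = 4078 - 4476 = -398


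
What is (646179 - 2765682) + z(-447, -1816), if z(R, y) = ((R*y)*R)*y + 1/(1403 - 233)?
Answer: 770958852301171/1170 ≈ 6.5894e+11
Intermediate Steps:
z(R, y) = 1/1170 + R²*y² (z(R, y) = (y*R²)*y + 1/1170 = R²*y² + 1/1170 = 1/1170 + R²*y²)
(646179 - 2765682) + z(-447, -1816) = (646179 - 2765682) + (1/1170 + (-447)²*(-1816)²) = -2119503 + (1/1170 + 199809*3297856) = -2119503 + (1/1170 + 658941309504) = -2119503 + 770961332119681/1170 = 770958852301171/1170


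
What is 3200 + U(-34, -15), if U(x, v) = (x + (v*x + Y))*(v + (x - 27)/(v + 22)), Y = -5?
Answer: -55786/7 ≈ -7969.4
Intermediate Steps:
U(x, v) = (v + (-27 + x)/(22 + v))*(-5 + x + v*x) (U(x, v) = (x + (v*x - 5))*(v + (x - 27)/(v + 22)) = (x + (-5 + v*x))*(v + (-27 + x)/(22 + v)) = (-5 + x + v*x)*(v + (-27 + x)/(22 + v)) = (v + (-27 + x)/(22 + v))*(-5 + x + v*x))
3200 + U(-34, -15) = 3200 + (135 + (-34)**2 - 110*(-15) - 32*(-34) - 5*(-15)**2 - 15*(-34)**2 - 34*(-15)**3 - 5*(-15)*(-34) + 23*(-34)*(-15)**2)/(22 - 15) = 3200 + (135 + 1156 + 1650 + 1088 - 5*225 - 15*1156 - 34*(-3375) - 2550 + 23*(-34)*225)/7 = 3200 + (135 + 1156 + 1650 + 1088 - 1125 - 17340 + 114750 - 2550 - 175950)/7 = 3200 + (1/7)*(-78186) = 3200 - 78186/7 = -55786/7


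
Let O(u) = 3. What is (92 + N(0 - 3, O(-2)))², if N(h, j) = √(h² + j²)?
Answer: 8482 + 552*√2 ≈ 9262.6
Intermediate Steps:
(92 + N(0 - 3, O(-2)))² = (92 + √((0 - 3)² + 3²))² = (92 + √((-3)² + 9))² = (92 + √(9 + 9))² = (92 + √18)² = (92 + 3*√2)²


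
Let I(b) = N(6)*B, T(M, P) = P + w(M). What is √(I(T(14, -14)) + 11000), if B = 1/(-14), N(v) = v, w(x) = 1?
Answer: √538979/7 ≈ 104.88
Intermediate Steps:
T(M, P) = 1 + P (T(M, P) = P + 1 = 1 + P)
B = -1/14 ≈ -0.071429
I(b) = -3/7 (I(b) = 6*(-1/14) = -3/7)
√(I(T(14, -14)) + 11000) = √(-3/7 + 11000) = √(76997/7) = √538979/7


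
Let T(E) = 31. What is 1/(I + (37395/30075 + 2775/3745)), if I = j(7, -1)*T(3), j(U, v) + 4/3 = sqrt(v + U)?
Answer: 399335659673370/42803221119839347 + 629211414561975*sqrt(6)/85606442239678694 ≈ 0.027333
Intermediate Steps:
j(U, v) = -4/3 + sqrt(U + v) (j(U, v) = -4/3 + sqrt(v + U) = -4/3 + sqrt(U + v))
I = -124/3 + 31*sqrt(6) (I = (-4/3 + sqrt(7 - 1))*31 = (-4/3 + sqrt(6))*31 = -124/3 + 31*sqrt(6) ≈ 34.601)
1/(I + (37395/30075 + 2775/3745)) = 1/((-124/3 + 31*sqrt(6)) + (37395/30075 + 2775/3745)) = 1/((-124/3 + 31*sqrt(6)) + (37395*(1/30075) + 2775*(1/3745))) = 1/((-124/3 + 31*sqrt(6)) + (2493/2005 + 555/749)) = 1/((-124/3 + 31*sqrt(6)) + 2980032/1501745) = 1/(-177276284/4505235 + 31*sqrt(6))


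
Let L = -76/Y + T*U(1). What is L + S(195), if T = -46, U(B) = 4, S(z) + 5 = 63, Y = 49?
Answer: -6250/49 ≈ -127.55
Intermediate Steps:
S(z) = 58 (S(z) = -5 + 63 = 58)
L = -9092/49 (L = -76/49 - 46*4 = -76*1/49 - 184 = -76/49 - 184 = -9092/49 ≈ -185.55)
L + S(195) = -9092/49 + 58 = -6250/49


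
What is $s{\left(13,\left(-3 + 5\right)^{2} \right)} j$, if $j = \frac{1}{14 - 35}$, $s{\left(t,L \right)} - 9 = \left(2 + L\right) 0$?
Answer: $- \frac{3}{7} \approx -0.42857$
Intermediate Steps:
$s{\left(t,L \right)} = 9$ ($s{\left(t,L \right)} = 9 + \left(2 + L\right) 0 = 9 + 0 = 9$)
$j = - \frac{1}{21}$ ($j = \frac{1}{-21} = - \frac{1}{21} \approx -0.047619$)
$s{\left(13,\left(-3 + 5\right)^{2} \right)} j = 9 \left(- \frac{1}{21}\right) = - \frac{3}{7}$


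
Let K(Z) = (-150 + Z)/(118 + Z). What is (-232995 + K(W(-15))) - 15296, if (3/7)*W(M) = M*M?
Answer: -159650738/643 ≈ -2.4829e+5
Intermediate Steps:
W(M) = 7*M**2/3 (W(M) = 7*(M*M)/3 = 7*M**2/3)
K(Z) = (-150 + Z)/(118 + Z)
(-232995 + K(W(-15))) - 15296 = (-232995 + (-150 + (7/3)*(-15)**2)/(118 + (7/3)*(-15)**2)) - 15296 = (-232995 + (-150 + (7/3)*225)/(118 + (7/3)*225)) - 15296 = (-232995 + (-150 + 525)/(118 + 525)) - 15296 = (-232995 + 375/643) - 15296 = -149815410/643 - 15296 = -159650738/643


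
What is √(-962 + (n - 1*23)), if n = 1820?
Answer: √835 ≈ 28.896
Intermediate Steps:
√(-962 + (n - 1*23)) = √(-962 + (1820 - 1*23)) = √(-962 + (1820 - 23)) = √(-962 + 1797) = √835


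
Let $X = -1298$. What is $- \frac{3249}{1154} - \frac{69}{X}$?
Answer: $- \frac{1034394}{374473} \approx -2.7623$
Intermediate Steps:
$- \frac{3249}{1154} - \frac{69}{X} = - \frac{3249}{1154} - \frac{69}{-1298} = \left(-3249\right) \frac{1}{1154} - - \frac{69}{1298} = - \frac{3249}{1154} + \frac{69}{1298} = - \frac{1034394}{374473}$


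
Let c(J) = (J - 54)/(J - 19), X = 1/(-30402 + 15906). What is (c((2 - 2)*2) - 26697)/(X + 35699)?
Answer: -7352211744/9832361357 ≈ -0.74776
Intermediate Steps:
X = -1/14496 (X = 1/(-14496) = -1/14496 ≈ -6.8985e-5)
c(J) = (-54 + J)/(-19 + J)
(c((2 - 2)*2) - 26697)/(X + 35699) = ((-54 + (2 - 2)*2)/(-19 + (2 - 2)*2) - 26697)/(-1/14496 + 35699) = ((-54 + 0*2)/(-19 + 0*2) - 26697)/(517492703/14496) = ((-54 + 0)/(-19 + 0) - 26697)*(14496/517492703) = (-54/(-19) - 26697)*(14496/517492703) = (-1/19*(-54) - 26697)*(14496/517492703) = (54/19 - 26697)*(14496/517492703) = -507189/19*14496/517492703 = -7352211744/9832361357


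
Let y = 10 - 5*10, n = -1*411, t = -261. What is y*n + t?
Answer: 16179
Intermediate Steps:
n = -411
y = -40 (y = 10 - 50 = -40)
y*n + t = -40*(-411) - 261 = 16440 - 261 = 16179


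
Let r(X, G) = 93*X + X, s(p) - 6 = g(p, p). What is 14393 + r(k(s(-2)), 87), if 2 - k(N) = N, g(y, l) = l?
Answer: 14205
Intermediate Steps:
s(p) = 6 + p
k(N) = 2 - N
r(X, G) = 94*X
14393 + r(k(s(-2)), 87) = 14393 + 94*(2 - (6 - 2)) = 14393 + 94*(2 - 1*4) = 14393 + 94*(2 - 4) = 14393 + 94*(-2) = 14393 - 188 = 14205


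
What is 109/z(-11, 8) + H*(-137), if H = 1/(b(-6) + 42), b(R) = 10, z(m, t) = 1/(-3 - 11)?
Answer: -79489/52 ≈ -1528.6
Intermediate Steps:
z(m, t) = -1/14 (z(m, t) = 1/(-14) = -1/14)
H = 1/52 (H = 1/(10 + 42) = 1/52 ≈ 0.019231)
109/z(-11, 8) + H*(-137) = 109/(-1/14) + (1/52)*(-137) = 109*(-14) - 137/52 = -1526 - 137/52 = -79489/52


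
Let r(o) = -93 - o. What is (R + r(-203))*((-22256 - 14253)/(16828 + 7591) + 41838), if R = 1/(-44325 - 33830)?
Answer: 1254684787662291/272638135 ≈ 4.6020e+6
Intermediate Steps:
R = -1/78155 (R = 1/(-78155) = -1/78155 ≈ -1.2795e-5)
(R + r(-203))*((-22256 - 14253)/(16828 + 7591) + 41838) = (-1/78155 + (-93 - 1*(-203)))*((-22256 - 14253)/(16828 + 7591) + 41838) = (-1/78155 + (-93 + 203))*(-36509/24419 + 41838) = (-1/78155 + 110)*(-36509*1/24419 + 41838) = 8597049*(-36509/24419 + 41838)/78155 = (8597049/78155)*(1021605613/24419) = 1254684787662291/272638135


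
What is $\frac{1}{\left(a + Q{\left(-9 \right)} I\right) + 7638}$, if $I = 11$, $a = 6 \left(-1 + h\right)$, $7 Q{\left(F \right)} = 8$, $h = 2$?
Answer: $\frac{7}{53596} \approx 0.00013061$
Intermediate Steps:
$Q{\left(F \right)} = \frac{8}{7}$ ($Q{\left(F \right)} = \frac{1}{7} \cdot 8 = \frac{8}{7}$)
$a = 6$ ($a = 6 \left(-1 + 2\right) = 6 \cdot 1 = 6$)
$\frac{1}{\left(a + Q{\left(-9 \right)} I\right) + 7638} = \frac{1}{\left(6 + \frac{8}{7} \cdot 11\right) + 7638} = \frac{1}{\left(6 + \frac{88}{7}\right) + 7638} = \frac{1}{\frac{130}{7} + 7638} = \frac{1}{\frac{53596}{7}} = \frac{7}{53596}$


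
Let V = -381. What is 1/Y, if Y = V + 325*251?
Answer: 1/81194 ≈ 1.2316e-5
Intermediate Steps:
Y = 81194 (Y = -381 + 325*251 = -381 + 81575 = 81194)
1/Y = 1/81194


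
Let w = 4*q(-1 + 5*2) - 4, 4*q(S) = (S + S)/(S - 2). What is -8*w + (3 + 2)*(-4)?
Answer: -60/7 ≈ -8.5714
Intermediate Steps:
q(S) = S/(2*(-2 + S)) (q(S) = ((S + S)/(S - 2))/4 = ((2*S)/(-2 + S))/4 = (2*S/(-2 + S))/4 = S/(2*(-2 + S)))
w = -10/7 (w = 4*((-1 + 5*2)/(2*(-2 + (-1 + 5*2)))) - 4 = 4*((-1 + 10)/(2*(-2 + (-1 + 10)))) - 4 = 4*((½)*9/(-2 + 9)) - 4 = 4*((½)*9/7) - 4 = 4*((½)*9*(⅐)) - 4 = 4*(9/14) - 4 = 18/7 - 4 = -10/7 ≈ -1.4286)
-8*w + (3 + 2)*(-4) = -8*(-10/7) + (3 + 2)*(-4) = 80/7 + 5*(-4) = 80/7 - 20 = -60/7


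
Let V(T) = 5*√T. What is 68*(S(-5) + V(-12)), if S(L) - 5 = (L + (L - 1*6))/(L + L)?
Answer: 2244/5 + 680*I*√3 ≈ 448.8 + 1177.8*I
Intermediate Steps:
S(L) = 5 + (-6 + 2*L)/(2*L) (S(L) = 5 + (L + (L - 1*6))/(L + L) = 5 + (L + (L - 6))/((2*L)) = 5 + (L + (-6 + L))*(1/(2*L)) = 5 + (-6 + 2*L)*(1/(2*L)) = 5 + (-6 + 2*L)/(2*L))
68*(S(-5) + V(-12)) = 68*((6 - 3/(-5)) + 5*√(-12)) = 68*((6 - 3*(-⅕)) + 5*(2*I*√3)) = 68*((6 + ⅗) + 10*I*√3) = 68*(33/5 + 10*I*√3) = 2244/5 + 680*I*√3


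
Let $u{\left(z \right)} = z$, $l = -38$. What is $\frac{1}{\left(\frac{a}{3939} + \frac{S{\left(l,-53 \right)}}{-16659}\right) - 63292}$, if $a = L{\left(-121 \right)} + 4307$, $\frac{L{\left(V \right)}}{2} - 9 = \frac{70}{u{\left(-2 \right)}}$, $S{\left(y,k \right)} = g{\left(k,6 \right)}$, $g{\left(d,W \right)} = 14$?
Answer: $- \frac{21873267}{1384379205331} \approx -1.58 \cdot 10^{-5}$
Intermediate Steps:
$S{\left(y,k \right)} = 14$
$L{\left(V \right)} = -52$ ($L{\left(V \right)} = 18 + 2 \frac{70}{-2} = 18 + 2 \cdot 70 \left(- \frac{1}{2}\right) = 18 + 2 \left(-35\right) = 18 - 70 = -52$)
$a = 4255$ ($a = -52 + 4307 = 4255$)
$\frac{1}{\left(\frac{a}{3939} + \frac{S{\left(l,-53 \right)}}{-16659}\right) - 63292} = \frac{1}{\left(\frac{4255}{3939} + \frac{14}{-16659}\right) - 63292} = \frac{1}{\left(4255 \cdot \frac{1}{3939} + 14 \left(- \frac{1}{16659}\right)\right) - 63292} = \frac{1}{\left(\frac{4255}{3939} - \frac{14}{16659}\right) - 63292} = \frac{1}{\frac{23609633}{21873267} - 63292} = \frac{1}{- \frac{1384379205331}{21873267}} = - \frac{21873267}{1384379205331}$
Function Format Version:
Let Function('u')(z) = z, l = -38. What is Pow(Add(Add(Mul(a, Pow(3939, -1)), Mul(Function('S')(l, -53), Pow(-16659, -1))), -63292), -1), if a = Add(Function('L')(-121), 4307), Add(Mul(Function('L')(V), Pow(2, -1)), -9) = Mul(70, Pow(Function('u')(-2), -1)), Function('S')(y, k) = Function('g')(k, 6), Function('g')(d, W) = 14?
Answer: Rational(-21873267, 1384379205331) ≈ -1.5800e-5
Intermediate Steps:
Function('S')(y, k) = 14
Function('L')(V) = -52 (Function('L')(V) = Add(18, Mul(2, Mul(70, Pow(-2, -1)))) = Add(18, Mul(2, Mul(70, Rational(-1, 2)))) = Add(18, Mul(2, -35)) = Add(18, -70) = -52)
a = 4255 (a = Add(-52, 4307) = 4255)
Pow(Add(Add(Mul(a, Pow(3939, -1)), Mul(Function('S')(l, -53), Pow(-16659, -1))), -63292), -1) = Pow(Add(Add(Mul(4255, Pow(3939, -1)), Mul(14, Pow(-16659, -1))), -63292), -1) = Pow(Add(Add(Mul(4255, Rational(1, 3939)), Mul(14, Rational(-1, 16659))), -63292), -1) = Pow(Add(Add(Rational(4255, 3939), Rational(-14, 16659)), -63292), -1) = Pow(Add(Rational(23609633, 21873267), -63292), -1) = Pow(Rational(-1384379205331, 21873267), -1) = Rational(-21873267, 1384379205331)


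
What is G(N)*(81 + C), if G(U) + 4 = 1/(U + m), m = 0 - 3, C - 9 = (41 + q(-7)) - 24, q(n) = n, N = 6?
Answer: -1100/3 ≈ -366.67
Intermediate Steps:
C = 19 (C = 9 + ((41 - 7) - 24) = 9 + (34 - 24) = 9 + 10 = 19)
m = -3
G(U) = -4 + 1/(-3 + U) (G(U) = -4 + 1/(U - 3) = -4 + 1/(-3 + U))
G(N)*(81 + C) = ((13 - 4*6)/(-3 + 6))*(81 + 19) = ((13 - 24)/3)*100 = ((⅓)*(-11))*100 = -11/3*100 = -1100/3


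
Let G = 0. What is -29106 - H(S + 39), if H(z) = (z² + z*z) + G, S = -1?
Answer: -31994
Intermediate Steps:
H(z) = 2*z² (H(z) = (z² + z*z) + 0 = (z² + z²) + 0 = 2*z² + 0 = 2*z²)
-29106 - H(S + 39) = -29106 - 2*(-1 + 39)² = -29106 - 2*38² = -29106 - 2*1444 = -29106 - 1*2888 = -29106 - 2888 = -31994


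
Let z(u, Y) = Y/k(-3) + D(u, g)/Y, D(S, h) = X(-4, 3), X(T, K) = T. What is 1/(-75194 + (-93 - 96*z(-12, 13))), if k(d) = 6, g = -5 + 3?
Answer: -13/981051 ≈ -1.3251e-5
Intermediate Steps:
g = -2
D(S, h) = -4
z(u, Y) = -4/Y + Y/6 (z(u, Y) = Y/6 - 4/Y = -4/Y + Y/6)
1/(-75194 + (-93 - 96*z(-12, 13))) = 1/(-75194 + (-93 - 96*(-4/13 + (⅙)*13))) = 1/(-75194 + (-93 - 96*(-4*1/13 + 13/6))) = 1/(-75194 + (-93 - 96*(-4/13 + 13/6))) = 1/(-75194 + (-93 - 96*145/78)) = 1/(-75194 + (-93 - 2320/13)) = 1/(-75194 - 3529/13) = 1/(-981051/13) = -13/981051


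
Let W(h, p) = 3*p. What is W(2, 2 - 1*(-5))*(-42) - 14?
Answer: -896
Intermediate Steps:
W(2, 2 - 1*(-5))*(-42) - 14 = (3*(2 - 1*(-5)))*(-42) - 14 = (3*(2 + 5))*(-42) - 14 = (3*7)*(-42) - 14 = 21*(-42) - 14 = -882 - 14 = -896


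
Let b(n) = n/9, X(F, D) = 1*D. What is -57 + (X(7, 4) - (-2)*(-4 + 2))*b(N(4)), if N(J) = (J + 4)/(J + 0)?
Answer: -57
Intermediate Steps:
X(F, D) = D
N(J) = (4 + J)/J
b(n) = n/9 (b(n) = n*(⅑) = n/9)
-57 + (X(7, 4) - (-2)*(-4 + 2))*b(N(4)) = -57 + (4 - (-2)*(-4 + 2))*(((4 + 4)/4)/9) = -57 + (4 - (-2)*(-2))*(((¼)*8)/9) = -57 + (4 - 1*4)*((⅑)*2) = -57 + (4 - 4)*(2/9) = -57 + 0*(2/9) = -57 + 0 = -57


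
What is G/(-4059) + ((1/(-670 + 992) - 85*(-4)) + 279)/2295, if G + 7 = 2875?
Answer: -145598611/333284490 ≈ -0.43686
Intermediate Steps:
G = 2868 (G = -7 + 2875 = 2868)
G/(-4059) + ((1/(-670 + 992) - 85*(-4)) + 279)/2295 = 2868/(-4059) + ((1/(-670 + 992) - 85*(-4)) + 279)/2295 = 2868*(-1/4059) + ((1/322 + 340) + 279)*(1/2295) = -956/1353 + ((1/322 + 340) + 279)*(1/2295) = -956/1353 + (109481/322 + 279)*(1/2295) = -956/1353 + (199319/322)*(1/2295) = -956/1353 + 199319/738990 = -145598611/333284490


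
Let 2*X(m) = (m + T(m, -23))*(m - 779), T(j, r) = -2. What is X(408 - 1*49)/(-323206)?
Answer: 37485/161603 ≈ 0.23196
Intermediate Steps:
X(m) = (-779 + m)*(-2 + m)/2 (X(m) = ((m - 2)*(m - 779))/2 = ((-2 + m)*(-779 + m))/2 = ((-779 + m)*(-2 + m))/2 = (-779 + m)*(-2 + m)/2)
X(408 - 1*49)/(-323206) = (779 + (408 - 1*49)²/2 - 781*(408 - 1*49)/2)/(-323206) = (779 + (408 - 49)²/2 - 781*(408 - 49)/2)*(-1/323206) = (779 + (½)*359² - 781/2*359)*(-1/323206) = (779 + (½)*128881 - 280379/2)*(-1/323206) = (779 + 128881/2 - 280379/2)*(-1/323206) = -74970*(-1/323206) = 37485/161603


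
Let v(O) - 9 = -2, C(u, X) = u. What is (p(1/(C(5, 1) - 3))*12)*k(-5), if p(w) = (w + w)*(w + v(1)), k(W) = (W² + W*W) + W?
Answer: 4050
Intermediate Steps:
k(W) = W + 2*W² (k(W) = (W² + W²) + W = 2*W² + W = W + 2*W²)
v(O) = 7 (v(O) = 9 - 2 = 7)
p(w) = 2*w*(7 + w) (p(w) = (w + w)*(w + 7) = (2*w)*(7 + w) = 2*w*(7 + w))
(p(1/(C(5, 1) - 3))*12)*k(-5) = ((2*(7 + 1/(5 - 3))/(5 - 3))*12)*(-5*(1 + 2*(-5))) = ((2*(7 + 1/2)/2)*12)*(-5*(1 - 10)) = ((2*(½)*(7 + ½))*12)*(-5*(-9)) = ((2*(½)*(15/2))*12)*45 = ((15/2)*12)*45 = 90*45 = 4050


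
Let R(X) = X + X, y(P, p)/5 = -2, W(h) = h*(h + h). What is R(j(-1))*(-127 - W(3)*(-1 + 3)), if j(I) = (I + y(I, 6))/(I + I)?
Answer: -1793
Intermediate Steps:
W(h) = 2*h² (W(h) = h*(2*h) = 2*h²)
y(P, p) = -10 (y(P, p) = 5*(-2) = -10)
j(I) = (-10 + I)/(2*I) (j(I) = (I - 10)/(I + I) = (-10 + I)/((2*I)) = (-10 + I)*(1/(2*I)) = (-10 + I)/(2*I))
R(X) = 2*X
R(j(-1))*(-127 - W(3)*(-1 + 3)) = (2*((½)*(-10 - 1)/(-1)))*(-127 - 2*3²*(-1 + 3)) = (2*((½)*(-1)*(-11)))*(-127 - 2*9*2) = (2*(11/2))*(-127 - 18*2) = 11*(-127 - 1*36) = 11*(-127 - 36) = 11*(-163) = -1793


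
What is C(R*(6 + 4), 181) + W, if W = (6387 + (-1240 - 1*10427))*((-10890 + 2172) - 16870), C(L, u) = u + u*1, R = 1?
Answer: 135105002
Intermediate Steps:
C(L, u) = 2*u (C(L, u) = u + u = 2*u)
W = 135104640 (W = (6387 + (-1240 - 10427))*(-8718 - 16870) = (6387 - 11667)*(-25588) = -5280*(-25588) = 135104640)
C(R*(6 + 4), 181) + W = 2*181 + 135104640 = 362 + 135104640 = 135105002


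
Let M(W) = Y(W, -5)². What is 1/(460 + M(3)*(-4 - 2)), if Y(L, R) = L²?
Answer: -1/26 ≈ -0.038462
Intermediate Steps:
M(W) = W⁴ (M(W) = (W²)² = W⁴)
1/(460 + M(3)*(-4 - 2)) = 1/(460 + 3⁴*(-4 - 2)) = 1/(460 + 81*(-6)) = 1/(460 - 486) = 1/(-26) = -1/26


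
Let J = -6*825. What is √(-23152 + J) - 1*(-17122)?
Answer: 17122 + I*√28102 ≈ 17122.0 + 167.64*I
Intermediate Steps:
J = -4950
√(-23152 + J) - 1*(-17122) = √(-23152 - 4950) - 1*(-17122) = √(-28102) + 17122 = I*√28102 + 17122 = 17122 + I*√28102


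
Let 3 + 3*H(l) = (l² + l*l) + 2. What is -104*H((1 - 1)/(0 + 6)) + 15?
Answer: 149/3 ≈ 49.667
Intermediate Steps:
H(l) = -⅓ + 2*l²/3 (H(l) = -1 + ((l² + l*l) + 2)/3 = -1 + ((l² + l²) + 2)/3 = -1 + (2*l² + 2)/3 = -1 + (2 + 2*l²)/3 = -1 + (⅔ + 2*l²/3) = -⅓ + 2*l²/3)
-104*H((1 - 1)/(0 + 6)) + 15 = -104*(-⅓ + 2*((1 - 1)/(0 + 6))²/3) + 15 = -104*(-⅓ + 2*(0/6)²/3) + 15 = -104*(-⅓ + 2*(0*(⅙))²/3) + 15 = -104*(-⅓ + (⅔)*0²) + 15 = -104*(-⅓ + (⅔)*0) + 15 = -104*(-⅓ + 0) + 15 = -104*(-⅓) + 15 = 104/3 + 15 = 149/3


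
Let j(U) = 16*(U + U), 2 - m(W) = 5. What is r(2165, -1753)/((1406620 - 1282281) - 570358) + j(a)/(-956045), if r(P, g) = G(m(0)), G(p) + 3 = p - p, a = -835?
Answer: 794699721/28427615657 ≈ 0.027955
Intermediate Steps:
m(W) = -3 (m(W) = 2 - 1*5 = 2 - 5 = -3)
G(p) = -3 (G(p) = -3 + (p - p) = -3 + 0 = -3)
r(P, g) = -3
j(U) = 32*U (j(U) = 16*(2*U) = 32*U)
r(2165, -1753)/((1406620 - 1282281) - 570358) + j(a)/(-956045) = -3/((1406620 - 1282281) - 570358) + (32*(-835))/(-956045) = -3/(124339 - 570358) - 26720*(-1/956045) = -3/(-446019) + 5344/191209 = -3*(-1/446019) + 5344/191209 = 1/148673 + 5344/191209 = 794699721/28427615657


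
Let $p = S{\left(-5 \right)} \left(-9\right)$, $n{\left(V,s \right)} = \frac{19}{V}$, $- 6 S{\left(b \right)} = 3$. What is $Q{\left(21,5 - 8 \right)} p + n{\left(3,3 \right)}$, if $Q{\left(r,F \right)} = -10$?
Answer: $- \frac{116}{3} \approx -38.667$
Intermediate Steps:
$S{\left(b \right)} = - \frac{1}{2}$ ($S{\left(b \right)} = \left(- \frac{1}{6}\right) 3 = - \frac{1}{2}$)
$p = \frac{9}{2}$ ($p = \left(- \frac{1}{2}\right) \left(-9\right) = \frac{9}{2} \approx 4.5$)
$Q{\left(21,5 - 8 \right)} p + n{\left(3,3 \right)} = \left(-10\right) \frac{9}{2} + \frac{19}{3} = -45 + 19 \cdot \frac{1}{3} = -45 + \frac{19}{3} = - \frac{116}{3}$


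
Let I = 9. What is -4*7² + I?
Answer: -187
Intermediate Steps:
-4*7² + I = -4*7² + 9 = -4*49 + 9 = -196 + 9 = -187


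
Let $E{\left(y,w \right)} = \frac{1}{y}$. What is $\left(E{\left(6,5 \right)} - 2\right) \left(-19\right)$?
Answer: $\frac{209}{6} \approx 34.833$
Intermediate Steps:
$\left(E{\left(6,5 \right)} - 2\right) \left(-19\right) = \left(\frac{1}{6} - 2\right) \left(-19\right) = \left(- \frac{11}{6}\right) \left(-19\right) = \frac{209}{6}$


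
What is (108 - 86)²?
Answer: 484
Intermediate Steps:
(108 - 86)² = 22² = 484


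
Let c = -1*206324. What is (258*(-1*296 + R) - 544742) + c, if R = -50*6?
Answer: -904834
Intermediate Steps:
c = -206324
R = -300
(258*(-1*296 + R) - 544742) + c = (258*(-1*296 - 300) - 544742) - 206324 = (258*(-296 - 300) - 544742) - 206324 = (258*(-596) - 544742) - 206324 = (-153768 - 544742) - 206324 = -698510 - 206324 = -904834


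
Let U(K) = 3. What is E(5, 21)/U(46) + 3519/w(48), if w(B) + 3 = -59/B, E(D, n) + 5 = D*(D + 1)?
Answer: -501661/609 ≈ -823.75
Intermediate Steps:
E(D, n) = -5 + D*(1 + D) (E(D, n) = -5 + D*(D + 1) = -5 + D*(1 + D))
w(B) = -3 - 59/B
E(5, 21)/U(46) + 3519/w(48) = (-5 + 5 + 5²)/3 + 3519/(-3 - 59/48) = (-5 + 5 + 25)*(⅓) + 3519/(-3 - 59*1/48) = 25*(⅓) + 3519/(-3 - 59/48) = 25/3 + 3519/(-203/48) = 25/3 + 3519*(-48/203) = 25/3 - 168912/203 = -501661/609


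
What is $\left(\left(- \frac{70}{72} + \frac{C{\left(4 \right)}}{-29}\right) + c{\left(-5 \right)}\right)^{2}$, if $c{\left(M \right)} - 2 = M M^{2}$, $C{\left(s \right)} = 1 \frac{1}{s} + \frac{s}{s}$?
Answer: $\frac{1047687424}{68121} \approx 15380.0$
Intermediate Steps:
$C{\left(s \right)} = 1 + \frac{1}{s}$ ($C{\left(s \right)} = \frac{1}{s} + 1 = 1 + \frac{1}{s}$)
$c{\left(M \right)} = 2 + M^{3}$ ($c{\left(M \right)} = 2 + M M^{2} = 2 + M^{3}$)
$\left(\left(- \frac{70}{72} + \frac{C{\left(4 \right)}}{-29}\right) + c{\left(-5 \right)}\right)^{2} = \left(\left(- \frac{70}{72} + \frac{\frac{1}{4} \left(1 + 4\right)}{-29}\right) + \left(2 + \left(-5\right)^{3}\right)\right)^{2} = \left(\left(\left(-70\right) \frac{1}{72} + \frac{1}{4} \cdot 5 \left(- \frac{1}{29}\right)\right) + \left(2 - 125\right)\right)^{2} = \left(\left(- \frac{35}{36} + \frac{5}{4} \left(- \frac{1}{29}\right)\right) - 123\right)^{2} = \left(\left(- \frac{35}{36} - \frac{5}{116}\right) - 123\right)^{2} = \left(- \frac{265}{261} - 123\right)^{2} = \left(- \frac{32368}{261}\right)^{2} = \frac{1047687424}{68121}$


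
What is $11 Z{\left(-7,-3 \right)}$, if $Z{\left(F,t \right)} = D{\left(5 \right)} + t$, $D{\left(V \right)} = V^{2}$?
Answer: $242$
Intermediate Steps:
$Z{\left(F,t \right)} = 25 + t$ ($Z{\left(F,t \right)} = 5^{2} + t = 25 + t$)
$11 Z{\left(-7,-3 \right)} = 11 \left(25 - 3\right) = 11 \cdot 22 = 242$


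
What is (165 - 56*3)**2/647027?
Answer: 9/647027 ≈ 1.3910e-5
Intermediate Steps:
(165 - 56*3)**2/647027 = (165 - 168)**2*(1/647027) = (-3)**2*(1/647027) = 9*(1/647027) = 9/647027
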